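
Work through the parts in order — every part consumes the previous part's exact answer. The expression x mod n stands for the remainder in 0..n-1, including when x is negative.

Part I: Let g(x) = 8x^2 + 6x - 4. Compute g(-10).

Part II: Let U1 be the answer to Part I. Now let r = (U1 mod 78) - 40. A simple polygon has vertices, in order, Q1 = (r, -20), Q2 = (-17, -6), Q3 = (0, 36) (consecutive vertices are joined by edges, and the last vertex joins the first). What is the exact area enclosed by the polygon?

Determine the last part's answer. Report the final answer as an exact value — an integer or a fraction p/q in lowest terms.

Part I: 8*(-10)^2 + 6*(-10)^1 - 4 = (800) + (-60) + (-4) = 736; answer 736
Part II: U1 = 736; r = -6; cross terms: (-6*-6 - -17*-20)=-304, (-17*36 - 0*-6)=-612, (0*-20 - -6*36)=216; twice the area = |-700| = 700; area = 350; answer 350

350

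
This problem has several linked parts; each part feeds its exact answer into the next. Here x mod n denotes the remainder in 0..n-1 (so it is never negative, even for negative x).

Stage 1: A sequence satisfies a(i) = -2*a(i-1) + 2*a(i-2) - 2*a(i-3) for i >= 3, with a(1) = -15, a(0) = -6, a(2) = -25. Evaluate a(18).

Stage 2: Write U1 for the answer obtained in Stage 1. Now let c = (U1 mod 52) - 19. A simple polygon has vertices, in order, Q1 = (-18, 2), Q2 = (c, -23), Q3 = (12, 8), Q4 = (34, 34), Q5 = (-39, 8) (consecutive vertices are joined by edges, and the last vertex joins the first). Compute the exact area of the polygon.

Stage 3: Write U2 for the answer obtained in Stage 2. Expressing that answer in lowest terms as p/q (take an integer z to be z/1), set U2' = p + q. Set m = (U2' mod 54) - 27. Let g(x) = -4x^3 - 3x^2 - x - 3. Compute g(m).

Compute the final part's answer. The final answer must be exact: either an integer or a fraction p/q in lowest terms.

10399

Stage 1: a(3) = -2*(-25) + 2*(-15) - 2*(-6) = 32; iterating: a(3)=32, a(4)=-84, a(5)=282, a(6)=-796, a(7)=2324, a(8)=-6804, a(9)=19848, a(10)=-57952, a(11)=169208, a(12)=-494016, a(13)=1442352, a(14)=-4211152, a(15)=12295040, a(16)=-35897088, a(17)=104806560, a(18)=-305997376; answer -305997376
Stage 2: U1 = -305997376; c = -15; cross terms: (-18*-23 - -15*2)=444, (-15*8 - 12*-23)=156, (12*34 - 34*8)=136, (34*8 - -39*34)=1598, (-39*2 - -18*8)=66; twice the area = |2400| = 2400; area = 1200; answer 1200
Stage 3: U2 = 1200; threaded value p + q = 1201; m = -14; -4*(-14)^3 - 3*(-14)^2 - 1*(-14)^1 - 3 = (10976) + (-588) + (14) + (-3) = 10399; answer 10399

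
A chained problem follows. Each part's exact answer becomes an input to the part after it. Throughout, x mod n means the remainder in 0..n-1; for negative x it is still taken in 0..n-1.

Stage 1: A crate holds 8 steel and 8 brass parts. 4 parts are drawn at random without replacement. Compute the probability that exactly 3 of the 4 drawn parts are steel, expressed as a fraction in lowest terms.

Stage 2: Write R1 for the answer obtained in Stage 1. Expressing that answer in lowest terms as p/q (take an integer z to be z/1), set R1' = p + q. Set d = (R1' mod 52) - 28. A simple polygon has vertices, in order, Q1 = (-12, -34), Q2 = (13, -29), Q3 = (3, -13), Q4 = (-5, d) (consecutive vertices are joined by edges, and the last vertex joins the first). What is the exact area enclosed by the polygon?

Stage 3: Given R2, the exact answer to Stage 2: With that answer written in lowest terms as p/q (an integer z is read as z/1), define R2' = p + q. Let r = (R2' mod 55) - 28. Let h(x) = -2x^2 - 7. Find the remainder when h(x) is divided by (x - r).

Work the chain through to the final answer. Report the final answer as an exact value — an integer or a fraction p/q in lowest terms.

Stage 1: total draws C(16,4) = 1820; favorable C(8,3)*C(8,1) = 448; P = 16/65; answer 16/65
Stage 2: R1 = 16/65; threaded value p + q = 81; d = 1; cross terms: (-12*-29 - 13*-34)=790, (13*-13 - 3*-29)=-82, (3*1 - -5*-13)=-62, (-5*-34 - -12*1)=182; twice the area = |828| = 828; area = 414; answer 414
Stage 3: R2 = 414; threaded value p + q = 415; r = 2; remainder = value at the root: -2*(2)^2 - 7 = (-8) + (-7) = -15; answer -15

-15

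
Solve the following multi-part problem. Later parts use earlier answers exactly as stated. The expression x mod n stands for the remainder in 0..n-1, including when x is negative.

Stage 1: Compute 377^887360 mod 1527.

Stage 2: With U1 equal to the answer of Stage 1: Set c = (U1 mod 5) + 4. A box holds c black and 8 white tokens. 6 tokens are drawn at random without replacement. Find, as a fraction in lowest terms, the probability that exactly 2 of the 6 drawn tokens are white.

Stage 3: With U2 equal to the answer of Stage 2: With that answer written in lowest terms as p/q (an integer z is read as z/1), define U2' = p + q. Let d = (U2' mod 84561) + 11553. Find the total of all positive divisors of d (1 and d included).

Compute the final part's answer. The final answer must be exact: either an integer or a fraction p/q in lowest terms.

12276

Stage 1: squarings mod 1527: 377^1=377, 377^2=118, 377^4=181, 377^8=694, 377^16=631, 377^32=1141, 377^64=877, 377^128=1048, 377^256=391, 377^512=181, 377^1024=694, 377^2048=631, 377^4096=1141, 377^8192=877, 377^16384=1048, 377^32768=391, 377^65536=181, 377^131072=694, 377^262144=631, 377^524288=1141; 377^887360 = 377^64 * 377^512 * 377^2048 * 377^32768 * 377^65536 * 377^262144 * 377^524288 = 1201 (mod 1527); answer 1201
Stage 2: U1 = 1201; c = 5; total draws C(13,6) = 1716; favorable C(8,2)*C(5,4) = 140; P = 35/429; answer 35/429
Stage 3: U2 = 35/429; threaded value p + q = 464; d = 12017; 12017 = 61 * 197; sigma = (1 + 61) * (1 + 197) = 62 * 198 = 12276; answer 12276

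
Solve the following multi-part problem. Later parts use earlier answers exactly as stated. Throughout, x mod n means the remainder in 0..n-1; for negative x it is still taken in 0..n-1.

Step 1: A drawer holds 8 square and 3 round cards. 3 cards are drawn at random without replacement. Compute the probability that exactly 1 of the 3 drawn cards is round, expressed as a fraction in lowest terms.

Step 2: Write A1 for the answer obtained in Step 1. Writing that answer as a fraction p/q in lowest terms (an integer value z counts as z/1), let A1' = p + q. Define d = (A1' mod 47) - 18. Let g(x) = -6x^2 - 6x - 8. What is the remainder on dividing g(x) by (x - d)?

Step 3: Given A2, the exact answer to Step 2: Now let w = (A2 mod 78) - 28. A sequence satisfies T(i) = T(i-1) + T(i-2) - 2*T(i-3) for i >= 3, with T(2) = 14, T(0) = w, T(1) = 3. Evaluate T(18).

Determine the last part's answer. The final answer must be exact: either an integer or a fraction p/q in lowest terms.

Step 1: total draws C(11,3) = 165; favorable C(3,1)*C(8,2) = 84; P = 28/55; answer 28/55
Step 2: A1 = 28/55; threaded value p + q = 83; d = 18; remainder = value at the root: -6*(18)^2 - 6*(18)^1 - 8 = (-1944) + (-108) + (-8) = -2060; answer -2060
Step 3: A2 = -2060; w = 18; T(3) = 1*(14) + 1*(3) - 2*(18) = -19; iterating: T(3)=-19, T(4)=-11, T(5)=-58, T(6)=-31, T(7)=-67, T(8)=18, T(9)=13, T(10)=165, T(11)=142, T(12)=281, T(13)=93, T(14)=90, T(15)=-379, T(16)=-475, T(17)=-1034, T(18)=-751; answer -751

-751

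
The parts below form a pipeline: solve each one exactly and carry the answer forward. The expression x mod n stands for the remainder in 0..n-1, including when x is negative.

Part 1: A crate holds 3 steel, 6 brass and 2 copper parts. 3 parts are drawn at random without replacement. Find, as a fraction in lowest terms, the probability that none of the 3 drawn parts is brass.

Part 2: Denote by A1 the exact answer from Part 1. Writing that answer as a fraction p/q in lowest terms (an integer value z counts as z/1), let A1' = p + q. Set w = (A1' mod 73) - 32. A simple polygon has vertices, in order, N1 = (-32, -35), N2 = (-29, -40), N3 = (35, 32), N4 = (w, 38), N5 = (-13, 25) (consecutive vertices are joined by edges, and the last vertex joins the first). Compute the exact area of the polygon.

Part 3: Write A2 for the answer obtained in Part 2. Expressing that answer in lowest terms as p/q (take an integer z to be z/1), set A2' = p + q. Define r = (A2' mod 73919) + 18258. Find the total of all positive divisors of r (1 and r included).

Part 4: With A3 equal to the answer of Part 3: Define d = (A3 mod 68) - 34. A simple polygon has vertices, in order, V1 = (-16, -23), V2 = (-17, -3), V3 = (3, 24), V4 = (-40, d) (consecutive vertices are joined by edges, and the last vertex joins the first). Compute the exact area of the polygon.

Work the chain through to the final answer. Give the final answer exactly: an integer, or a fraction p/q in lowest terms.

664

Part 1: total draws C(11,3) = 165; favorable C(5,3) = 10; P = 2/33; answer 2/33
Part 2: A1 = 2/33; threaded value p + q = 35; w = 3; cross terms: (-32*-40 - -29*-35)=265, (-29*32 - 35*-40)=472, (35*38 - 3*32)=1234, (3*25 - -13*38)=569, (-13*-35 - -32*25)=1255; twice the area = |3795| = 3795; area = 3795/2; answer 3795/2
Part 3: A2 = 3795/2; threaded value p + q = 3797; r = 22055; 22055 = 5 * 11 * 401; sigma = (1 + 5) * (1 + 11) * (1 + 401) = 6 * 12 * 402 = 28944; answer 28944
Part 4: A3 = 28944; d = 10; cross terms: (-16*-3 - -17*-23)=-343, (-17*24 - 3*-3)=-399, (3*10 - -40*24)=990, (-40*-23 - -16*10)=1080; twice the area = |1328| = 1328; area = 664; answer 664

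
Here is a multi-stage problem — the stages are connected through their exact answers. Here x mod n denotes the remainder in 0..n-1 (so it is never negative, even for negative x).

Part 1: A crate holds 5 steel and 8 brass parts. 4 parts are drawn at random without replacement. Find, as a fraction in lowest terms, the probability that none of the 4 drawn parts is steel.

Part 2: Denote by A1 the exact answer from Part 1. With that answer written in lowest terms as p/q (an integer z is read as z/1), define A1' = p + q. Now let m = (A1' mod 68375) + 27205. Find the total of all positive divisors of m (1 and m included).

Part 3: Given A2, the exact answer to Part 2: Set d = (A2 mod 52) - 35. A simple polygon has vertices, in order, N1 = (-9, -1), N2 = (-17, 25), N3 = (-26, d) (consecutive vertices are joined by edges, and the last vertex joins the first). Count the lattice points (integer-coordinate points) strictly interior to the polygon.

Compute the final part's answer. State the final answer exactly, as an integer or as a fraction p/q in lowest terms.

Part 1: total draws C(13,4) = 715; favorable C(8,4) = 70; P = 14/143; answer 14/143
Part 2: A1 = 14/143; threaded value p + q = 157; m = 27362; 27362 = 2 * 13681; sigma = (1 + 2) * (1 + 13681) = 3 * 13682 = 41046; answer 41046
Part 3: A2 = 41046; d = -17; cross terms: (-9*25 - -17*-1)=-242, (-17*-17 - -26*25)=939, (-26*-1 - -9*-17)=-127; twice the area = |570| = 570; area = 285; boundary points = 2 + 3 + 1 = 6; strictly interior points = area - boundary/2 + 1 = 283; answer 283

283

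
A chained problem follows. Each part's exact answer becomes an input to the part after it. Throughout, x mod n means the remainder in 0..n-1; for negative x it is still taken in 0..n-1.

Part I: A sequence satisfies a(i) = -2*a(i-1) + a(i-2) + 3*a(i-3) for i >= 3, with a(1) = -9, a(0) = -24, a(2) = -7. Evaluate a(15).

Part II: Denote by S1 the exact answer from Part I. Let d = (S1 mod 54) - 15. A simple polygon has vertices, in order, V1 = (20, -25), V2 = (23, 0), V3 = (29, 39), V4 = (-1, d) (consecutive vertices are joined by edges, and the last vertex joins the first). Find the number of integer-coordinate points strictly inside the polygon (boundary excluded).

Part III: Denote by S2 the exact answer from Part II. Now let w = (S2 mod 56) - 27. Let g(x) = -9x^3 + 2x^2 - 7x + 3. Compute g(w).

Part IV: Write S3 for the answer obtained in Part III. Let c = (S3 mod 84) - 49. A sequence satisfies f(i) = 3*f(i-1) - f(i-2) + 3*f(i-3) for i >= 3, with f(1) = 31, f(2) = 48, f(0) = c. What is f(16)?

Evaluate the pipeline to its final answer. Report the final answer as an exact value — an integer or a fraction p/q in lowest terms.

189405564

Part I: a(3) = -2*(-7) + 1*(-9) + 3*(-24) = -67; iterating: a(3)=-67, a(4)=100, a(5)=-288, a(6)=475, a(7)=-938, a(8)=1487, a(9)=-2487, a(10)=3647, a(11)=-5320, a(12)=6826, a(13)=-8031, a(14)=6928, a(15)=-1409; answer -1409
Part II: S1 = -1409; d = 34; cross terms: (20*0 - 23*-25)=575, (23*39 - 29*0)=897, (29*34 - -1*39)=1025, (-1*-25 - 20*34)=-655; twice the area = |1842| = 1842; area = 921; boundary points = 1 + 3 + 5 + 1 = 10; strictly interior points = area - boundary/2 + 1 = 917; answer 917
Part III: S2 = 917; w = -6; -9*(-6)^3 + 2*(-6)^2 - 7*(-6)^1 + 3 = (1944) + (72) + (42) + (3) = 2061; answer 2061
Part IV: S3 = 2061; c = -4; f(3) = 3*(48) - 1*(31) + 3*(-4) = 101; iterating: f(3)=101, f(4)=348, f(5)=1087, f(6)=3216, f(7)=9605, f(8)=28860, f(9)=86623, f(10)=259824, f(11)=779429, f(12)=2338332, f(13)=7015039, f(14)=21045072, f(15)=63135173, f(16)=189405564; answer 189405564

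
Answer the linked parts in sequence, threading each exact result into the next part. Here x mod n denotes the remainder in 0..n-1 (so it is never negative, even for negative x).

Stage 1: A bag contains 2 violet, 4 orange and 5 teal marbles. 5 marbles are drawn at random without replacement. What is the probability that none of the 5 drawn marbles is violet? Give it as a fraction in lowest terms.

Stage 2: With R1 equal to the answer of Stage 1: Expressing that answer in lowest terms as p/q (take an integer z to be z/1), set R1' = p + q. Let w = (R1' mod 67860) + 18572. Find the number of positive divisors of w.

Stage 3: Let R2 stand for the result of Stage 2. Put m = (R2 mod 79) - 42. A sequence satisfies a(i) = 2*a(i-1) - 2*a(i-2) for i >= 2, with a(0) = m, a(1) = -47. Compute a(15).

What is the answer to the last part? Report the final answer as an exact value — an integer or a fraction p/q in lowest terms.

-3712

Stage 1: total draws C(11,5) = 462; favorable C(9,5) = 126; P = 3/11; answer 3/11
Stage 2: R1 = 3/11; threaded value p + q = 14; w = 18586; 18586 = 2 * 9293; number of divisors = (1+1) * (1+1) = 4; answer 4
Stage 3: R2 = 4; m = -38; a(2) = 2*(-47) - 2*(-38) = -18; iterating: a(2)=-18, a(3)=58, a(4)=152, a(5)=188, a(6)=72, a(7)=-232, a(8)=-608, a(9)=-752, a(10)=-288, a(11)=928, a(12)=2432, a(13)=3008, a(14)=1152, a(15)=-3712; answer -3712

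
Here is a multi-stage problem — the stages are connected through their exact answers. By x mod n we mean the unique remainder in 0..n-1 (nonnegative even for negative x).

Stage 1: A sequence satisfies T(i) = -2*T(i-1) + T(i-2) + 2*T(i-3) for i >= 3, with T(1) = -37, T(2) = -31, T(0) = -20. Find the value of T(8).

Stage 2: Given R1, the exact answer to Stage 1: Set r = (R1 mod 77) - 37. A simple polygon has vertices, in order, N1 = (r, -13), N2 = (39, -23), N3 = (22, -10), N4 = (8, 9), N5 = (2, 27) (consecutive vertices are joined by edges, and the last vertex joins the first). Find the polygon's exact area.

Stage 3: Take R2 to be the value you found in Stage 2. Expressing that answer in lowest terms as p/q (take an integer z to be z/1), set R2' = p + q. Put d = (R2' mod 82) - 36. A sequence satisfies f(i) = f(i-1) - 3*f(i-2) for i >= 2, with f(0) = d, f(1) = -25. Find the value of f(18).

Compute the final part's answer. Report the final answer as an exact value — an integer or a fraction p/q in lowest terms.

170555

Stage 1: T(3) = -2*(-31) + 1*(-37) + 2*(-20) = -15; iterating: T(3)=-15, T(4)=-75, T(5)=73, T(6)=-251, T(7)=425, T(8)=-955; answer -955
Stage 2: R1 = -955; r = 9; cross terms: (9*-23 - 39*-13)=300, (39*-10 - 22*-23)=116, (22*9 - 8*-10)=278, (8*27 - 2*9)=198, (2*-13 - 9*27)=-269; twice the area = |623| = 623; area = 623/2; answer 623/2
Stage 3: R2 = 623/2; threaded value p + q = 625; d = 15; f(2) = 1*(-25) - 3*(15) = -70; iterating: f(2)=-70, f(3)=5, f(4)=215, f(5)=200, f(6)=-445, f(7)=-1045, f(8)=290, f(9)=3425, f(10)=2555, f(11)=-7720, f(12)=-15385, f(13)=7775, f(14)=53930, f(15)=30605, f(16)=-131185, f(17)=-223000, f(18)=170555; answer 170555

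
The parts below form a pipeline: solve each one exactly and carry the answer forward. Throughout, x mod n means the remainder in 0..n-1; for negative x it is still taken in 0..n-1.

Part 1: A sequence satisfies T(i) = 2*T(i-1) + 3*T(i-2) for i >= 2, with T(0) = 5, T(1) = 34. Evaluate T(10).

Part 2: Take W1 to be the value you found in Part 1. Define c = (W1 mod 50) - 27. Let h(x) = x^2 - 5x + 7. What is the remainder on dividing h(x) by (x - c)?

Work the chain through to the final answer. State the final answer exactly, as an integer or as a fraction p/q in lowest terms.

Part 1: T(2) = 2*(34) + 3*(5) = 83; iterating: T(2)=83, T(3)=268, T(4)=785, T(5)=2374, T(6)=7103, T(7)=21328, T(8)=63965, T(9)=191914, T(10)=575723; answer 575723
Part 2: W1 = 575723; c = -4; remainder = value at the root: 1*(-4)^2 - 5*(-4)^1 + 7 = (16) + (20) + (7) = 43; answer 43

43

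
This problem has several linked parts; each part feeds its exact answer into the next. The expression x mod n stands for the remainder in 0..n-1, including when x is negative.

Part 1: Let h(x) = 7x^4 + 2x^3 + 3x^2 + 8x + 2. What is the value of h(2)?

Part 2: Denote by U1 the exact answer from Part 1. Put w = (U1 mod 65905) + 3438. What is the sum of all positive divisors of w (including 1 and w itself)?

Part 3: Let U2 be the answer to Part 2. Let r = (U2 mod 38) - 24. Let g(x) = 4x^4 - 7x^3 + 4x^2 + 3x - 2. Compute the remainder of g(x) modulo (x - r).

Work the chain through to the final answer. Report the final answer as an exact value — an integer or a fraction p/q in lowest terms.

13078

Part 1: 7*(2)^4 + 2*(2)^3 + 3*(2)^2 + 8*(2)^1 + 2 = (112) + (16) + (12) + (16) + (2) = 158; answer 158
Part 2: U1 = 158; w = 3596; 3596 = 2^2 * 29 * 31; sigma = (1 + 2 + 4) * (1 + 29) * (1 + 31) = 7 * 30 * 32 = 6720; answer 6720
Part 3: U2 = 6720; r = 8; remainder = value at the root: 4*(8)^4 - 7*(8)^3 + 4*(8)^2 + 3*(8)^1 - 2 = (16384) + (-3584) + (256) + (24) + (-2) = 13078; answer 13078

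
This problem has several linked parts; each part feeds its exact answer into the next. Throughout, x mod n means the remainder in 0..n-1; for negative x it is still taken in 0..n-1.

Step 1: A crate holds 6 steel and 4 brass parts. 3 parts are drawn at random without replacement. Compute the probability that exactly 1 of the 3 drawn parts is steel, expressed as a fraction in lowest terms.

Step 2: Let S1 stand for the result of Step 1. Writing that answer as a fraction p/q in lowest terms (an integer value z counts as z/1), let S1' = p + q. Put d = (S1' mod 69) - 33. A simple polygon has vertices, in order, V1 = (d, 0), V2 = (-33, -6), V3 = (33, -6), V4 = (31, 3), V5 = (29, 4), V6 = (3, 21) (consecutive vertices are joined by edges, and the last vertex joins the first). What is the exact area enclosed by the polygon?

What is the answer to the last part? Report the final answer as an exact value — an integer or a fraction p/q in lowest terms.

1855/2

Step 1: total draws C(10,3) = 120; favorable C(6,1)*C(4,2) = 36; P = 3/10; answer 3/10
Step 2: S1 = 3/10; threaded value p + q = 13; d = -20; cross terms: (-20*-6 - -33*0)=120, (-33*-6 - 33*-6)=396, (33*3 - 31*-6)=285, (31*4 - 29*3)=37, (29*21 - 3*4)=597, (3*0 - -20*21)=420; twice the area = |1855| = 1855; area = 1855/2; answer 1855/2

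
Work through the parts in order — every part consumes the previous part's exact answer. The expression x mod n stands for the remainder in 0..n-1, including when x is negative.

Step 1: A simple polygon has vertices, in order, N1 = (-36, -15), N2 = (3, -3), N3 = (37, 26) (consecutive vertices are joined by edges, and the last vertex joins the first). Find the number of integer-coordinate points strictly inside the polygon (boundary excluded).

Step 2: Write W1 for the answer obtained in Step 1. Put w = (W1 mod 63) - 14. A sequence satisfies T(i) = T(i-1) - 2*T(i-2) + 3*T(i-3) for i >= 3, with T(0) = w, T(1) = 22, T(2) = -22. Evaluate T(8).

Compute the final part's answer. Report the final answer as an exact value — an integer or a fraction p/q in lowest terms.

604

Step 1: cross terms: (-36*-3 - 3*-15)=153, (3*26 - 37*-3)=189, (37*-15 - -36*26)=381; twice the area = |723| = 723; area = 723/2; boundary points = 3 + 1 + 1 = 5; strictly interior points = area - boundary/2 + 1 = 360; answer 360
Step 2: W1 = 360; w = 31; T(3) = 1*(-22) - 2*(22) + 3*(31) = 27; iterating: T(3)=27, T(4)=137, T(5)=17, T(6)=-176, T(7)=201, T(8)=604; answer 604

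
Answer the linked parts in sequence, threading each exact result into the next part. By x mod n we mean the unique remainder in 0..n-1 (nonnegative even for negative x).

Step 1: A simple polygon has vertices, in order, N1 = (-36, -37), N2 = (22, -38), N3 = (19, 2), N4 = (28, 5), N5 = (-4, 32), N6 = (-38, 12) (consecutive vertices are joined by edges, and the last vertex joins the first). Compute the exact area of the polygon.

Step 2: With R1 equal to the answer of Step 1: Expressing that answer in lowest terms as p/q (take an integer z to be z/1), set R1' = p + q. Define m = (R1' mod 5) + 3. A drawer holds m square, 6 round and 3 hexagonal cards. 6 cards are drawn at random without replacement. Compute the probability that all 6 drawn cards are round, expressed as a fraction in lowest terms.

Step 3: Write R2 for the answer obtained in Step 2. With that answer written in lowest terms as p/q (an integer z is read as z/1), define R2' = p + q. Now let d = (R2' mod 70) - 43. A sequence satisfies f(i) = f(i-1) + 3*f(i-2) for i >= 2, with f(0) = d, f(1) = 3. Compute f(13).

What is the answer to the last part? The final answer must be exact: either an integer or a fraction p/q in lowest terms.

Step 1: cross terms: (-36*-38 - 22*-37)=2182, (22*2 - 19*-38)=766, (19*5 - 28*2)=39, (28*32 - -4*5)=916, (-4*12 - -38*32)=1168, (-38*-37 - -36*12)=1838; twice the area = |6909| = 6909; area = 6909/2; answer 6909/2
Step 2: R1 = 6909/2; threaded value p + q = 6911; m = 4; total draws C(13,6) = 1716; favorable C(6,6) = 1; P = 1/1716; answer 1/1716
Step 3: R2 = 1/1716; threaded value p + q = 1717; d = -6; f(2) = 1*(3) + 3*(-6) = -15; iterating: f(2)=-15, f(3)=-6, f(4)=-51, f(5)=-69, f(6)=-222, f(7)=-429, f(8)=-1095, f(9)=-2382, f(10)=-5667, f(11)=-12813, f(12)=-29814, f(13)=-68253; answer -68253

-68253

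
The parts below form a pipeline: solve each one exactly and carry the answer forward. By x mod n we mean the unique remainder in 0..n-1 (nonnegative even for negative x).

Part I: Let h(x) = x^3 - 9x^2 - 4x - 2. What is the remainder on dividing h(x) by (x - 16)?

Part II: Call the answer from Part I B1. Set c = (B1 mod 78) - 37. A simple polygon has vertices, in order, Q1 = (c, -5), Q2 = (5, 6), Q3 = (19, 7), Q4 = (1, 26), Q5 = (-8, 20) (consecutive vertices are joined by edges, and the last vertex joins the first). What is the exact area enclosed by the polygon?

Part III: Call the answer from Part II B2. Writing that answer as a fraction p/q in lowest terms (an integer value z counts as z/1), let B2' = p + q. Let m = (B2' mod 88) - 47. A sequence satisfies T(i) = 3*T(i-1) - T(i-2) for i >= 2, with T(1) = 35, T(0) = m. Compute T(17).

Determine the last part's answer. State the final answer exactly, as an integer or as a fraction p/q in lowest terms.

Part I: remainder = value at the root: 1*(16)^3 - 9*(16)^2 - 4*(16)^1 - 2 = (4096) + (-2304) + (-64) + (-2) = 1726; answer 1726
Part II: B1 = 1726; c = -27; cross terms: (-27*6 - 5*-5)=-137, (5*7 - 19*6)=-79, (19*26 - 1*7)=487, (1*20 - -8*26)=228, (-8*-5 - -27*20)=580; twice the area = |1079| = 1079; area = 1079/2; answer 1079/2
Part III: B2 = 1079/2; threaded value p + q = 1081; m = -22; T(2) = 3*(35) - 1*(-22) = 127; iterating: T(2)=127, T(3)=346, T(4)=911, T(5)=2387, T(6)=6250, T(7)=16363, T(8)=42839, T(9)=112154, T(10)=293623, T(11)=768715, T(12)=2012522, T(13)=5268851, T(14)=13794031, T(15)=36113242, T(16)=94545695, T(17)=247523843; answer 247523843

247523843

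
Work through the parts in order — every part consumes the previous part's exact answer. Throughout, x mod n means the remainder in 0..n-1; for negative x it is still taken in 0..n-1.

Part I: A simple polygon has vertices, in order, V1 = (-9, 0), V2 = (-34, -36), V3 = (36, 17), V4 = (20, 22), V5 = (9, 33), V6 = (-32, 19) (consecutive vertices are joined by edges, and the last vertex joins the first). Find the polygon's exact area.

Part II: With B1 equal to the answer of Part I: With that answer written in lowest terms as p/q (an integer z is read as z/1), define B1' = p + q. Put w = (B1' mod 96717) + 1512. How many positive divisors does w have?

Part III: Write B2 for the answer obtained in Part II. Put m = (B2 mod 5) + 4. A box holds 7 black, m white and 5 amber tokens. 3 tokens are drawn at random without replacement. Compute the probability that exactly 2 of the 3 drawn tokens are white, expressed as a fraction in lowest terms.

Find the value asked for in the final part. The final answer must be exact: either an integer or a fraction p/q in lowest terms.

Part I: cross terms: (-9*-36 - -34*0)=324, (-34*17 - 36*-36)=718, (36*22 - 20*17)=452, (20*33 - 9*22)=462, (9*19 - -32*33)=1227, (-32*0 - -9*19)=171; twice the area = |3354| = 3354; area = 1677; answer 1677
Part II: B1 = 1677; threaded value p + q = 1678; w = 3190; 3190 = 2 * 5 * 11 * 29; number of divisors = (1+1) * (1+1) * (1+1) * (1+1) = 16; answer 16
Part III: B2 = 16; m = 5; total draws C(17,3) = 680; favorable C(5,2)*C(12,1) = 120; P = 3/17; answer 3/17

3/17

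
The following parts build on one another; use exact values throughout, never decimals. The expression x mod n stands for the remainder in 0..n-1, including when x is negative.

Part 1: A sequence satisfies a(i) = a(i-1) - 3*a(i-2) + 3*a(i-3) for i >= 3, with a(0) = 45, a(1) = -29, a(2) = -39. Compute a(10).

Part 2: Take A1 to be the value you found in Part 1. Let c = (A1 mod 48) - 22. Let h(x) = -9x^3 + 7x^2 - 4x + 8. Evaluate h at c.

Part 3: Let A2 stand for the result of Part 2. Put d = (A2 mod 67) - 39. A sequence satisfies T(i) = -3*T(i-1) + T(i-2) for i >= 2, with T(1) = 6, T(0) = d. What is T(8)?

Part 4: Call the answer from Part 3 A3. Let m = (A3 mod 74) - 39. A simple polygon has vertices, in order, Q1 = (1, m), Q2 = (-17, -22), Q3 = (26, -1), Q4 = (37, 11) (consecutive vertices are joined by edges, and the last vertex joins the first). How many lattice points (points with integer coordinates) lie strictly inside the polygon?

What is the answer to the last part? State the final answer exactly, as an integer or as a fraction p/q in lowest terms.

612

Part 1: a(3) = 1*(-39) - 3*(-29) + 3*(45) = 183; iterating: a(3)=183, a(4)=213, a(5)=-453, a(6)=-543, a(7)=1455, a(8)=1725, a(9)=-4269, a(10)=-5079; answer -5079
Part 2: A1 = -5079; c = -13; -9*(-13)^3 + 7*(-13)^2 - 4*(-13)^1 + 8 = (19773) + (1183) + (52) + (8) = 21016; answer 21016
Part 3: A2 = 21016; d = 6; T(2) = -3*(6) + 1*(6) = -12; iterating: T(2)=-12, T(3)=42, T(4)=-138, T(5)=456, T(6)=-1506, T(7)=4974, T(8)=-16428; answer -16428
Part 4: A3 = -16428; m = -39; cross terms: (1*-22 - -17*-39)=-685, (-17*-1 - 26*-22)=589, (26*11 - 37*-1)=323, (37*-39 - 1*11)=-1454; twice the area = |-1227| = 1227; area = 1227/2; boundary points = 1 + 1 + 1 + 2 = 5; strictly interior points = area - boundary/2 + 1 = 612; answer 612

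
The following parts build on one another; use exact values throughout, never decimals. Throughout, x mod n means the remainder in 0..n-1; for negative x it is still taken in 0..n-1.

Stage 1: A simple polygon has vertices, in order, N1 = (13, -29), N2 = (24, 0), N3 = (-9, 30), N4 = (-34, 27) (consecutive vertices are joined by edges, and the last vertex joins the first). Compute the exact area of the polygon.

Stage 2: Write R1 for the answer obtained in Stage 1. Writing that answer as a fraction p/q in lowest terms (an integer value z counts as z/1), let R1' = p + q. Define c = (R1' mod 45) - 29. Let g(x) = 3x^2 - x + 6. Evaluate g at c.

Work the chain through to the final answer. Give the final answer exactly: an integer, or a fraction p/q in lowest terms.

Stage 1: cross terms: (13*0 - 24*-29)=696, (24*30 - -9*0)=720, (-9*27 - -34*30)=777, (-34*-29 - 13*27)=635; twice the area = |2828| = 2828; area = 1414; answer 1414
Stage 2: R1 = 1414; threaded value p + q = 1415; c = -9; 3*(-9)^2 - 1*(-9)^1 + 6 = (243) + (9) + (6) = 258; answer 258

258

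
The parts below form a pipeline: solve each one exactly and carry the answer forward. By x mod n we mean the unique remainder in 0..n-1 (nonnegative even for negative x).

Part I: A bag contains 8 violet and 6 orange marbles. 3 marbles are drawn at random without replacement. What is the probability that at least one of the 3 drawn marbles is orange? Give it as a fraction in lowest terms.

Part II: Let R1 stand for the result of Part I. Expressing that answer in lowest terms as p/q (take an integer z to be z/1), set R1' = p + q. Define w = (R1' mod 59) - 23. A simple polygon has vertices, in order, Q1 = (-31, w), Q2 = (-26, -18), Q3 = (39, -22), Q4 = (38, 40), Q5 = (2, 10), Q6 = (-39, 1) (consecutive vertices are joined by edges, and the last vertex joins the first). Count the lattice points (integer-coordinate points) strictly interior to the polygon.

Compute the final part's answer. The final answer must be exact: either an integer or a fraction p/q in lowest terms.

2461

Part I: total draws C(14,3) = 364; complement C(8,3) = 56; favorable 364 - 56 = 308; P = 11/13; answer 11/13
Part II: R1 = 11/13; threaded value p + q = 24; w = 1; cross terms: (-31*-18 - -26*1)=584, (-26*-22 - 39*-18)=1274, (39*40 - 38*-22)=2396, (38*10 - 2*40)=300, (2*1 - -39*10)=392, (-39*1 - -31*1)=-8; twice the area = |4938| = 4938; area = 2469; boundary points = 1 + 1 + 1 + 6 + 1 + 8 = 18; strictly interior points = area - boundary/2 + 1 = 2461; answer 2461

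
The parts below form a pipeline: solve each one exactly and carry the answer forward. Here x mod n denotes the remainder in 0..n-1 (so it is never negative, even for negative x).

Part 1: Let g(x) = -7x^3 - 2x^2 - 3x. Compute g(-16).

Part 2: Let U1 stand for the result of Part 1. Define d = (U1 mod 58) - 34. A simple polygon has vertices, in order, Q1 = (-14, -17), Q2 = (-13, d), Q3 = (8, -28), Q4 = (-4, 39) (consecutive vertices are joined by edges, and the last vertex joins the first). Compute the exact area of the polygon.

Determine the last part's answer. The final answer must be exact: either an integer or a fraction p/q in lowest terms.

1265/2

Part 1: -7*(-16)^3 - 2*(-16)^2 - 3*(-16)^1 = (28672) + (-512) + (48) = 28208; answer 28208
Part 2: U1 = 28208; d = -14; cross terms: (-14*-14 - -13*-17)=-25, (-13*-28 - 8*-14)=476, (8*39 - -4*-28)=200, (-4*-17 - -14*39)=614; twice the area = |1265| = 1265; area = 1265/2; answer 1265/2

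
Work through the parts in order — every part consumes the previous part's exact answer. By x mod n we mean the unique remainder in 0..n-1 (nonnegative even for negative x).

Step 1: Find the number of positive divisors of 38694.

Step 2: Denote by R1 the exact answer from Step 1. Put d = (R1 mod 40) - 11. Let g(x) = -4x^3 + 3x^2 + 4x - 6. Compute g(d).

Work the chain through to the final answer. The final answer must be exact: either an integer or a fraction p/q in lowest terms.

Step 1: 38694 = 2 * 3 * 6449; number of divisors = (1+1) * (1+1) * (1+1) = 8; answer 8
Step 2: R1 = 8; d = -3; -4*(-3)^3 + 3*(-3)^2 + 4*(-3)^1 - 6 = (108) + (27) + (-12) + (-6) = 117; answer 117

117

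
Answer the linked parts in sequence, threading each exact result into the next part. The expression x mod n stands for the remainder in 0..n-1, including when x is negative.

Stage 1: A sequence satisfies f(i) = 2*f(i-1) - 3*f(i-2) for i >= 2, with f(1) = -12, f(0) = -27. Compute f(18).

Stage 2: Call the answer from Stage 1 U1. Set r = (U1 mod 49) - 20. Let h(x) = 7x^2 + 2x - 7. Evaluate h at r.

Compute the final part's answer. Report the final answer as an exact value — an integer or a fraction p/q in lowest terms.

4073

Stage 1: f(2) = 2*(-12) - 3*(-27) = 57; iterating: f(2)=57, f(3)=150, f(4)=129, f(5)=-192, f(6)=-771, f(7)=-966, f(8)=381, f(9)=3660, f(10)=6177, f(11)=1374, f(12)=-15783, f(13)=-35688, f(14)=-24027, f(15)=59010, f(16)=190101, f(17)=203172, f(18)=-163959; answer -163959
Stage 2: U1 = -163959; r = 24; 7*(24)^2 + 2*(24)^1 - 7 = (4032) + (48) + (-7) = 4073; answer 4073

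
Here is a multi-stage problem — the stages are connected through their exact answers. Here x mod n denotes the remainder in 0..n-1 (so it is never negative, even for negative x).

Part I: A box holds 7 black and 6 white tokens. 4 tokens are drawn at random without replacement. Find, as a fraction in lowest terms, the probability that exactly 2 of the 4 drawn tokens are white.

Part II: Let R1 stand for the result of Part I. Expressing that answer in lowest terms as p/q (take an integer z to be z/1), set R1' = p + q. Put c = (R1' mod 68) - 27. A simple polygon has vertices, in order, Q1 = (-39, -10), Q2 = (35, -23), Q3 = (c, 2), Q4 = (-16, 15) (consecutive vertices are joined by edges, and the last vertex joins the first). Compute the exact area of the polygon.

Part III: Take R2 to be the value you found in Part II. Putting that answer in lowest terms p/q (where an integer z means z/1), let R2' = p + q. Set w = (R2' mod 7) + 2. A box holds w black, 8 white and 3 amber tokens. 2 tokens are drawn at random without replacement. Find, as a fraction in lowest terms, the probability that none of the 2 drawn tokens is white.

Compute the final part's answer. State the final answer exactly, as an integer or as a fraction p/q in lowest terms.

55/171

Part I: total draws C(13,4) = 715; favorable C(6,2)*C(7,2) = 315; P = 63/143; answer 63/143
Part II: R1 = 63/143; threaded value p + q = 206; c = -25; cross terms: (-39*-23 - 35*-10)=1247, (35*2 - -25*-23)=-505, (-25*15 - -16*2)=-343, (-16*-10 - -39*15)=745; twice the area = |1144| = 1144; area = 572; answer 572
Part III: R2 = 572; threaded value p + q = 573; w = 8; total draws C(19,2) = 171; favorable C(11,2) = 55; P = 55/171; answer 55/171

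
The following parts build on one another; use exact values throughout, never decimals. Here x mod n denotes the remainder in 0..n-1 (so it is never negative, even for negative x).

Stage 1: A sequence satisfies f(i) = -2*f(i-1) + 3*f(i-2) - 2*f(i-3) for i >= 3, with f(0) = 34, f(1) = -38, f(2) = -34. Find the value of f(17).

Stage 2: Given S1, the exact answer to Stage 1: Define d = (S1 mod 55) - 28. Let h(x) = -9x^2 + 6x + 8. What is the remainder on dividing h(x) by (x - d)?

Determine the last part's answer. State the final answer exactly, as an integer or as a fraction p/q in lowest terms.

Stage 1: f(3) = -2*(-34) + 3*(-38) - 2*(34) = -114; iterating: f(3)=-114, f(4)=202, f(5)=-678, f(6)=2190, f(7)=-6818, f(8)=21562, f(9)=-67958, f(10)=214238, f(11)=-675474, f(12)=2129578, f(13)=-6714054, f(14)=21167790, f(15)=-66736898, f(16)=210405274, f(17)=-663356822; answer -663356822
Stage 2: S1 = -663356822; d = 20; remainder = value at the root: -9*(20)^2 + 6*(20)^1 + 8 = (-3600) + (120) + (8) = -3472; answer -3472

-3472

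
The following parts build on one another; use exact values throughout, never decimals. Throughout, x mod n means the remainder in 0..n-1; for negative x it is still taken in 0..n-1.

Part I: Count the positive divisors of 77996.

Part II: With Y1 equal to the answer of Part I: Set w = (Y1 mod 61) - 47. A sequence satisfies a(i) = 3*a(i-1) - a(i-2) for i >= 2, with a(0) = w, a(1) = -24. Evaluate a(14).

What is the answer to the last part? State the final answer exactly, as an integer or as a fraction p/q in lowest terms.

Part I: 77996 = 2^2 * 17 * 31 * 37; number of divisors = (2+1) * (1+1) * (1+1) * (1+1) = 24; answer 24
Part II: Y1 = 24; w = -23; a(2) = 3*(-24) - 1*(-23) = -49; iterating: a(2)=-49, a(3)=-123, a(4)=-320, a(5)=-837, a(6)=-2191, a(7)=-5736, a(8)=-15017, a(9)=-39315, a(10)=-102928, a(11)=-269469, a(12)=-705479, a(13)=-1846968, a(14)=-4835425; answer -4835425

-4835425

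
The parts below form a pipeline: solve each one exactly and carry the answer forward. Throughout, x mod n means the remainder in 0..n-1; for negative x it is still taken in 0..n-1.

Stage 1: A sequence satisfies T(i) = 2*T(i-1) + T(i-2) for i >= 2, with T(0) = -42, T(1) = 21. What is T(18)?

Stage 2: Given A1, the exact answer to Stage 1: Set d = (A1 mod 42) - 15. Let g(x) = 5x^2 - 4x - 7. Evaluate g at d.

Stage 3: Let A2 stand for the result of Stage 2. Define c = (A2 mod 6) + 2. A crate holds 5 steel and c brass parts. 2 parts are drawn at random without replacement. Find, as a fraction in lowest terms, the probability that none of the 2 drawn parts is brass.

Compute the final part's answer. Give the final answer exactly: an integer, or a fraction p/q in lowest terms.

5/18

Stage 1: T(2) = 2*(21) + 1*(-42) = 0; iterating: T(2)=0, T(3)=21, T(4)=42, T(5)=105, T(6)=252, T(7)=609, T(8)=1470, T(9)=3549, T(10)=8568, T(11)=20685, T(12)=49938, T(13)=120561, T(14)=291060, T(15)=702681, T(16)=1696422, T(17)=4095525, T(18)=9887472; answer 9887472
Stage 2: A1 = 9887472; d = -15; 5*(-15)^2 - 4*(-15)^1 - 7 = (1125) + (60) + (-7) = 1178; answer 1178
Stage 3: A2 = 1178; c = 4; total draws C(9,2) = 36; favorable C(5,2) = 10; P = 5/18; answer 5/18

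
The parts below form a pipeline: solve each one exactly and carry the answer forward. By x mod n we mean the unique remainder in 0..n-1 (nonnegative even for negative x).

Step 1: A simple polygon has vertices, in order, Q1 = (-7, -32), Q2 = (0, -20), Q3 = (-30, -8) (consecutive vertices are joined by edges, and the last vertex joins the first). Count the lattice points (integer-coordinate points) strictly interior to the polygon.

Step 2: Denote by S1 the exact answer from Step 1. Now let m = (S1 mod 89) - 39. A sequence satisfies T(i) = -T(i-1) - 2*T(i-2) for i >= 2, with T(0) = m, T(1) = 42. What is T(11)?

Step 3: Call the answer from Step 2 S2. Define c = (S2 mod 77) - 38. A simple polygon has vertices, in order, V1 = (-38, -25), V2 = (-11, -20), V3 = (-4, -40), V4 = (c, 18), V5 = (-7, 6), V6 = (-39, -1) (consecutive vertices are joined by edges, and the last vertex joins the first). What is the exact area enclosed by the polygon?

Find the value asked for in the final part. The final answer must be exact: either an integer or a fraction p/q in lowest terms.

Step 1: cross terms: (-7*-20 - 0*-32)=140, (0*-8 - -30*-20)=-600, (-30*-32 - -7*-8)=904; twice the area = |444| = 444; area = 222; boundary points = 1 + 6 + 1 = 8; strictly interior points = area - boundary/2 + 1 = 219; answer 219
Step 2: S1 = 219; m = 2; T(2) = -1*(42) - 2*(2) = -46; iterating: T(2)=-46, T(3)=-38, T(4)=130, T(5)=-54, T(6)=-206, T(7)=314, T(8)=98, T(9)=-726, T(10)=530, T(11)=922; answer 922
Step 3: S2 = 922; c = 37; cross terms: (-38*-20 - -11*-25)=485, (-11*-40 - -4*-20)=360, (-4*18 - 37*-40)=1408, (37*6 - -7*18)=348, (-7*-1 - -39*6)=241, (-39*-25 - -38*-1)=937; twice the area = |3779| = 3779; area = 3779/2; answer 3779/2

3779/2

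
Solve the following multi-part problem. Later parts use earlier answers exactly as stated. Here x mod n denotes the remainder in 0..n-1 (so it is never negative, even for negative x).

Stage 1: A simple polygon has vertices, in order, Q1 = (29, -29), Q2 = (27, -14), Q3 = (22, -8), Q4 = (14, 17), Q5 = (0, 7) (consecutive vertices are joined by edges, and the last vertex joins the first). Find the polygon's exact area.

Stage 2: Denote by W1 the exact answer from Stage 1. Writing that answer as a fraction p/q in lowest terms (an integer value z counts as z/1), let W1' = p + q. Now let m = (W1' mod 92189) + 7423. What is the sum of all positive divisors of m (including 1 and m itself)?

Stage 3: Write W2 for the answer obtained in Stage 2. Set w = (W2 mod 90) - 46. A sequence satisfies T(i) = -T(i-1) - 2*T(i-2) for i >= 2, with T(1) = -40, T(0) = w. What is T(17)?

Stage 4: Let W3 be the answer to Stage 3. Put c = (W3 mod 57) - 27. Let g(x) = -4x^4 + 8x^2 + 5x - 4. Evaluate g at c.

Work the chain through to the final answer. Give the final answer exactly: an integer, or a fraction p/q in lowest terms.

-1822370

Stage 1: cross terms: (29*-14 - 27*-29)=377, (27*-8 - 22*-14)=92, (22*17 - 14*-8)=486, (14*7 - 0*17)=98, (0*-29 - 29*7)=-203; twice the area = |850| = 850; area = 425; answer 425
Stage 2: W1 = 425; threaded value p + q = 426; m = 7849; 7849 = 47 * 167; sigma = (1 + 47) * (1 + 167) = 48 * 168 = 8064; answer 8064
Stage 3: W2 = 8064; w = 8; T(2) = -1*(-40) - 2*(8) = 24; iterating: T(2)=24, T(3)=56, T(4)=-104, T(5)=-8, T(6)=216, T(7)=-200, T(8)=-232, T(9)=632, T(10)=-168, T(11)=-1096, T(12)=1432, T(13)=760, T(14)=-3624, T(15)=2104, T(16)=5144, T(17)=-9352; answer -9352
Stage 4: W3 = -9352; c = 26; -4*(26)^4 + 8*(26)^2 + 5*(26)^1 - 4 = (-1827904) + (5408) + (130) + (-4) = -1822370; answer -1822370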